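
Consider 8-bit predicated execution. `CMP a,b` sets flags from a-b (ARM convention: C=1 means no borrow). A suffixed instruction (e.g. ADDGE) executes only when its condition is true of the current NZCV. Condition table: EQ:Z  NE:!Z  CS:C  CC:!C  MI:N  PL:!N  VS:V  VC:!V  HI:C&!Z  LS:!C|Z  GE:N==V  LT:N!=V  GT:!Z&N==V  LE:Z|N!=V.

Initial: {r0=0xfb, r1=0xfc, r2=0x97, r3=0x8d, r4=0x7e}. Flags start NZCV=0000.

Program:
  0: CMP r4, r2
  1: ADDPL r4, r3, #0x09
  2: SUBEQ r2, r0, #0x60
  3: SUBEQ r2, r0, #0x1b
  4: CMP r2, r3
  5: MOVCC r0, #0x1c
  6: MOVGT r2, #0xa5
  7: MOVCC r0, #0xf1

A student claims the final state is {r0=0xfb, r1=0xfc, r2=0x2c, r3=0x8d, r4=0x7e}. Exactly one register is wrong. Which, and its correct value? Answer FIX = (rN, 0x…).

0: ✓ CMP  NZCV=1001
1: · ADDPL
2: · SUBEQ
3: · SUBEQ
4: ✓ CMP  NZCV=0010
5: · MOVCC
6: ✓ MOVGT  r2←0xa5
7: · MOVCC

FIX = (r2, 0xa5)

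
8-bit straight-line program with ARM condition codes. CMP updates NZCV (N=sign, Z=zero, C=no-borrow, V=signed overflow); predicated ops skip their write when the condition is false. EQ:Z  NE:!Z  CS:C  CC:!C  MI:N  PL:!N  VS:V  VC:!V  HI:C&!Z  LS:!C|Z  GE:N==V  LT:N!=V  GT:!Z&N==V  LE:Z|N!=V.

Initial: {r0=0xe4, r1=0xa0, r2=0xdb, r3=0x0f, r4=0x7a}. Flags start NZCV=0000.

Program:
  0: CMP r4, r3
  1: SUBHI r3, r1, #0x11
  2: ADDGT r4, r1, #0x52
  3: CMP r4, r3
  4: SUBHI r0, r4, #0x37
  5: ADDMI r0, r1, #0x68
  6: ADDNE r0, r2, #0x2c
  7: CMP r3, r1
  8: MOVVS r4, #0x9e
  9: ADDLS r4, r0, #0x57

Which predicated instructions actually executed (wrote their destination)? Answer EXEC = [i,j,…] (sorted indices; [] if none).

[0] flags=0010 → (cmp)
[1] flags=0010 HI?T → r3=0x8f
[2] flags=0010 GT?T → r4=0xf2
[3] flags=0010 → (cmp)
[4] flags=0010 HI?T → r0=0xbb
[5] flags=0010 MI?F → skip
[6] flags=0010 NE?T → r0=0x07
[7] flags=1000 → (cmp)
[8] flags=1000 VS?F → skip
[9] flags=1000 LS?T → r4=0x5e

EXEC = [1,2,4,6,9]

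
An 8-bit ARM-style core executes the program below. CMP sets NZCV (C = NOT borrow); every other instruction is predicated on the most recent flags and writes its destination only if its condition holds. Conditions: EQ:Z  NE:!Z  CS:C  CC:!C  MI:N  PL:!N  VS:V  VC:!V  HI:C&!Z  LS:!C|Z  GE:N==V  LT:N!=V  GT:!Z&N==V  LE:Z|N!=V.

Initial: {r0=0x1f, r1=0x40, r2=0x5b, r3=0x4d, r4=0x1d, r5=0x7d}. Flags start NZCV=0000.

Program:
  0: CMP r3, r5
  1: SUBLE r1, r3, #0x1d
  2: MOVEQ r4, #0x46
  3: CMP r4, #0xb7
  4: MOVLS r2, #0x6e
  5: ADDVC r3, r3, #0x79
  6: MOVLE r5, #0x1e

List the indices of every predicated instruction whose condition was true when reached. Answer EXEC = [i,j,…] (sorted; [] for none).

EXEC = [1,4,5]

0: ✓ CMP  NZCV=1000
1: ✓ SUBLE  r1←0x30
2: · MOVEQ
3: ✓ CMP  NZCV=0000
4: ✓ MOVLS  r2←0x6e
5: ✓ ADDVC  r3←0xc6
6: · MOVLE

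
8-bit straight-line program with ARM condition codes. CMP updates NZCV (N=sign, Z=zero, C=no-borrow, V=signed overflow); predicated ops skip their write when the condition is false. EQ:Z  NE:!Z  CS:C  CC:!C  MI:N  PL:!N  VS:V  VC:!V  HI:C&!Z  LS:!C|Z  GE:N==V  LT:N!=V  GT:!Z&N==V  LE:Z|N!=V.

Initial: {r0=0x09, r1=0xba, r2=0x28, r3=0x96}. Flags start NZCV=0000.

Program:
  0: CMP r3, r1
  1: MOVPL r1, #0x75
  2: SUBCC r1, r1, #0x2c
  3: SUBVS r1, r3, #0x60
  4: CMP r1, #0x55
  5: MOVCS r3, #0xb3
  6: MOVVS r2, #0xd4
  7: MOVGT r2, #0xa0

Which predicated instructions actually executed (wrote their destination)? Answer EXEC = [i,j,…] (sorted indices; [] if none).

[0] flags=1000 → (cmp)
[1] flags=1000 PL?F → skip
[2] flags=1000 CC?T → r1=0x8e
[3] flags=1000 VS?F → skip
[4] flags=0011 → (cmp)
[5] flags=0011 CS?T → r3=0xb3
[6] flags=0011 VS?T → r2=0xd4
[7] flags=0011 GT?F → skip

EXEC = [2,5,6]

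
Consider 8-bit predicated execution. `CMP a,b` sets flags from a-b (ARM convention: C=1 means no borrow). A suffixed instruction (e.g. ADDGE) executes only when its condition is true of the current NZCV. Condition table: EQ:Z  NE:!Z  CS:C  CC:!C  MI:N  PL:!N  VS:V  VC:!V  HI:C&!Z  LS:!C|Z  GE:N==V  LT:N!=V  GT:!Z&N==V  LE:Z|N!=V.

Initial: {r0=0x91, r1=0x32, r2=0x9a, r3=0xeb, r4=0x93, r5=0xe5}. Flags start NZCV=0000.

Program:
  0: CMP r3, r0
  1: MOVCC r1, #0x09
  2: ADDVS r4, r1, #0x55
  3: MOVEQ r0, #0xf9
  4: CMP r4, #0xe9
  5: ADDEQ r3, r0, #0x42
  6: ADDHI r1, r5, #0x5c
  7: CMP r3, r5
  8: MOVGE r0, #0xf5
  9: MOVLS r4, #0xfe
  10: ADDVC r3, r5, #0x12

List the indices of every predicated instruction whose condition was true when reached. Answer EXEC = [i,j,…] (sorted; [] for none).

0: ✓ CMP  NZCV=0010
1: · MOVCC
2: · ADDVS
3: · MOVEQ
4: ✓ CMP  NZCV=1000
5: · ADDEQ
6: · ADDHI
7: ✓ CMP  NZCV=0010
8: ✓ MOVGE  r0←0xf5
9: · MOVLS
10: ✓ ADDVC  r3←0xf7

EXEC = [8,10]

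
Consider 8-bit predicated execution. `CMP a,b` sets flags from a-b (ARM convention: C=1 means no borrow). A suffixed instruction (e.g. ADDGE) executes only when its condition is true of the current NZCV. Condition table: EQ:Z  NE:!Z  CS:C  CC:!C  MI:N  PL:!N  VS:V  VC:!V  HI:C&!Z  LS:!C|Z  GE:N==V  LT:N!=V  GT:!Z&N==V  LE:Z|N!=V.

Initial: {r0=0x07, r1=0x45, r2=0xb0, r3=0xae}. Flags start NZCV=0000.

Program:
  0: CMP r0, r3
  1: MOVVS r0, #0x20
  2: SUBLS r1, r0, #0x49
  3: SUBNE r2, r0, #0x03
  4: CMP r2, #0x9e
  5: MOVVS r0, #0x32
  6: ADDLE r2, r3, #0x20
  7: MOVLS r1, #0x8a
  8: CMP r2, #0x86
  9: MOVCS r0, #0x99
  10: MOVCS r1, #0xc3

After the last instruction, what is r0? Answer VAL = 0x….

0: ✓ CMP  NZCV=0000
1: · MOVVS
2: ✓ SUBLS  r1←0xbe
3: ✓ SUBNE  r2←0x04
4: ✓ CMP  NZCV=0000
5: · MOVVS
6: · ADDLE
7: ✓ MOVLS  r1←0x8a
8: ✓ CMP  NZCV=0000
9: · MOVCS
10: · MOVCS

VAL = 0x07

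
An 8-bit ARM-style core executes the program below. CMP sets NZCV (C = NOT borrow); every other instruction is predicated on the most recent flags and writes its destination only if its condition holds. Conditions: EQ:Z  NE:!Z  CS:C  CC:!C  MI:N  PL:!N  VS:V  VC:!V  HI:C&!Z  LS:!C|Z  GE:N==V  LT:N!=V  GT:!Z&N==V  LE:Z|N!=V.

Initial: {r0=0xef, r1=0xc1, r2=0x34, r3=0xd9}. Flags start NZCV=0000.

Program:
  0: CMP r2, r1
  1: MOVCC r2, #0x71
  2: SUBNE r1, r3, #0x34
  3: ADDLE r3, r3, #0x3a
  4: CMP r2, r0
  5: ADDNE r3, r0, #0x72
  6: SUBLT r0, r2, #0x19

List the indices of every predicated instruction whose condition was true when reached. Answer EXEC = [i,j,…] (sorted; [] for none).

EXEC = [1,2,5]

0: ✓ CMP  NZCV=0000
1: ✓ MOVCC  r2←0x71
2: ✓ SUBNE  r1←0xa5
3: · ADDLE
4: ✓ CMP  NZCV=1001
5: ✓ ADDNE  r3←0x61
6: · SUBLT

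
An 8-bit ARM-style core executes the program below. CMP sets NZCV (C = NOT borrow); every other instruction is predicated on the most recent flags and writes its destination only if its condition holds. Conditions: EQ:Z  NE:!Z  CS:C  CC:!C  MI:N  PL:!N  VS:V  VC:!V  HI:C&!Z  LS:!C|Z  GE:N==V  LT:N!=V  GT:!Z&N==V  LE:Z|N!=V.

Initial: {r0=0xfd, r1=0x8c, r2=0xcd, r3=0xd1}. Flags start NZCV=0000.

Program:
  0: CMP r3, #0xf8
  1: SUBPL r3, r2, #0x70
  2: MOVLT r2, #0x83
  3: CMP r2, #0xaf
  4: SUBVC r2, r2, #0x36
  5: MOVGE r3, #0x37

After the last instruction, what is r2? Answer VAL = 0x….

VAL = 0x4d

0: ✓ CMP  NZCV=1000
1: · SUBPL
2: ✓ MOVLT  r2←0x83
3: ✓ CMP  NZCV=1000
4: ✓ SUBVC  r2←0x4d
5: · MOVGE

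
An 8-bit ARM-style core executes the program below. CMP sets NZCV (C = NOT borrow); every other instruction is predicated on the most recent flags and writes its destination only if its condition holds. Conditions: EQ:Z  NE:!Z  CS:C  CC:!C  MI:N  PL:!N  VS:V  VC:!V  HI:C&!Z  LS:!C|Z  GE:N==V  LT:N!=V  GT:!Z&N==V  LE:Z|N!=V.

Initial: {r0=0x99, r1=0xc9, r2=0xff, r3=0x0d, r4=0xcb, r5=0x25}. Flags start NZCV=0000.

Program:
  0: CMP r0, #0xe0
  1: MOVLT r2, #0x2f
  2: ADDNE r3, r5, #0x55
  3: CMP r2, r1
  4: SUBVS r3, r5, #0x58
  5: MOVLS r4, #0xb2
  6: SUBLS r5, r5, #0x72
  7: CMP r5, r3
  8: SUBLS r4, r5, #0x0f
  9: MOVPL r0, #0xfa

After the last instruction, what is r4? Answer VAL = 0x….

0: ✓ CMP  NZCV=1000
1: ✓ MOVLT  r2←0x2f
2: ✓ ADDNE  r3←0x7a
3: ✓ CMP  NZCV=0000
4: · SUBVS
5: ✓ MOVLS  r4←0xb2
6: ✓ SUBLS  r5←0xb3
7: ✓ CMP  NZCV=0011
8: · SUBLS
9: ✓ MOVPL  r0←0xfa

VAL = 0xb2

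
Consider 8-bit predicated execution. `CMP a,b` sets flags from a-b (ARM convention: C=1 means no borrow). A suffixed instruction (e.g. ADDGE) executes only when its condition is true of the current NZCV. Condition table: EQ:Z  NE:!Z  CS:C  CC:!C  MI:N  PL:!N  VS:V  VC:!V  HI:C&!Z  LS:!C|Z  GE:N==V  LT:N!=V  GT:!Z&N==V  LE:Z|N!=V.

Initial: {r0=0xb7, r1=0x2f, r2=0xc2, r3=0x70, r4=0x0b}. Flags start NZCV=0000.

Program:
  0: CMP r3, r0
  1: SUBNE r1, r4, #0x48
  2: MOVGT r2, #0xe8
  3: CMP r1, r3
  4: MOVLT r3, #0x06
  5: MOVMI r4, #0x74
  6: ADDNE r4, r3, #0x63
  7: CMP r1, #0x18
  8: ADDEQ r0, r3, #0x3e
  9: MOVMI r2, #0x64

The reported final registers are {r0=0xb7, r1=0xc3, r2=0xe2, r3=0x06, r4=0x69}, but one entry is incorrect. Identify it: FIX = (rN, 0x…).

[0] flags=1001 → (cmp)
[1] flags=1001 NE?T → r1=0xc3
[2] flags=1001 GT?T → r2=0xe8
[3] flags=0011 → (cmp)
[4] flags=0011 LT?T → r3=0x06
[5] flags=0011 MI?F → skip
[6] flags=0011 NE?T → r4=0x69
[7] flags=1010 → (cmp)
[8] flags=1010 EQ?F → skip
[9] flags=1010 MI?T → r2=0x64

FIX = (r2, 0x64)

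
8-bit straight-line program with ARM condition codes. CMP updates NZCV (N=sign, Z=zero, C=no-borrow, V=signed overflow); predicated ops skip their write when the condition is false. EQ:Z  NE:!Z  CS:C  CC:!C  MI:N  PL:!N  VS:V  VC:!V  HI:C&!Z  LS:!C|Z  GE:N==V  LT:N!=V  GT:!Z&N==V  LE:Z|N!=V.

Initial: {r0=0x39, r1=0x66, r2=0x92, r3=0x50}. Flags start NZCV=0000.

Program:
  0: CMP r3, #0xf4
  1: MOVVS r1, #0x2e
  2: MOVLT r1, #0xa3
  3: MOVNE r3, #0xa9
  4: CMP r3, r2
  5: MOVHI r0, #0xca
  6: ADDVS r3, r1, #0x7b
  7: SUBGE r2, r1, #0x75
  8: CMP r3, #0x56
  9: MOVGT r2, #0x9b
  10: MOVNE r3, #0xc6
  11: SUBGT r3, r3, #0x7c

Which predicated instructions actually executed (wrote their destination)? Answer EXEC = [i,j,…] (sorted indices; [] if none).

[0] flags=0000 → (cmp)
[1] flags=0000 VS?F → skip
[2] flags=0000 LT?F → skip
[3] flags=0000 NE?T → r3=0xa9
[4] flags=0010 → (cmp)
[5] flags=0010 HI?T → r0=0xca
[6] flags=0010 VS?F → skip
[7] flags=0010 GE?T → r2=0xf1
[8] flags=0011 → (cmp)
[9] flags=0011 GT?F → skip
[10] flags=0011 NE?T → r3=0xc6
[11] flags=0011 GT?F → skip

EXEC = [3,5,7,10]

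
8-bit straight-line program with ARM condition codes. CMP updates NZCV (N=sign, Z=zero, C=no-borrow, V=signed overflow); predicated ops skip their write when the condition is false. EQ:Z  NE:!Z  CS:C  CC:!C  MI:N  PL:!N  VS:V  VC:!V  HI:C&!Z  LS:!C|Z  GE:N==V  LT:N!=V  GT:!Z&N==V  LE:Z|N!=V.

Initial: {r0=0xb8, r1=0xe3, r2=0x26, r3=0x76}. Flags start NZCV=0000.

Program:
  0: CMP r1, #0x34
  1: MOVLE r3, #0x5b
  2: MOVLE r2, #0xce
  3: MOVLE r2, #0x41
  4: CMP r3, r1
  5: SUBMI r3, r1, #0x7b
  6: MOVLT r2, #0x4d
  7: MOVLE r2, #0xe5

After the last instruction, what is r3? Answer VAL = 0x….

VAL = 0x5b

0: ✓ CMP  NZCV=1010
1: ✓ MOVLE  r3←0x5b
2: ✓ MOVLE  r2←0xce
3: ✓ MOVLE  r2←0x41
4: ✓ CMP  NZCV=0000
5: · SUBMI
6: · MOVLT
7: · MOVLE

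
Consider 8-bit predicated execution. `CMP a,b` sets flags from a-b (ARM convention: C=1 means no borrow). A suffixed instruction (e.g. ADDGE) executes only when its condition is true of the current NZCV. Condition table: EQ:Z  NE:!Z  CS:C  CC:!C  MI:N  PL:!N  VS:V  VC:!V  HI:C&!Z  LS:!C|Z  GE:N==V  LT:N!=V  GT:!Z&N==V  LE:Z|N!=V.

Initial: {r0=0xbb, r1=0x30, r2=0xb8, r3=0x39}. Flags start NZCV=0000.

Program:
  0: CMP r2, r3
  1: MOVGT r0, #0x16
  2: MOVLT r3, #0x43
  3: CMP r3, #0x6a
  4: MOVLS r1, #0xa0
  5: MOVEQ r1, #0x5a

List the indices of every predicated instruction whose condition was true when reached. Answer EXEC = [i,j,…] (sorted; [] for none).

0: ✓ CMP  NZCV=0011
1: · MOVGT
2: ✓ MOVLT  r3←0x43
3: ✓ CMP  NZCV=1000
4: ✓ MOVLS  r1←0xa0
5: · MOVEQ

EXEC = [2,4]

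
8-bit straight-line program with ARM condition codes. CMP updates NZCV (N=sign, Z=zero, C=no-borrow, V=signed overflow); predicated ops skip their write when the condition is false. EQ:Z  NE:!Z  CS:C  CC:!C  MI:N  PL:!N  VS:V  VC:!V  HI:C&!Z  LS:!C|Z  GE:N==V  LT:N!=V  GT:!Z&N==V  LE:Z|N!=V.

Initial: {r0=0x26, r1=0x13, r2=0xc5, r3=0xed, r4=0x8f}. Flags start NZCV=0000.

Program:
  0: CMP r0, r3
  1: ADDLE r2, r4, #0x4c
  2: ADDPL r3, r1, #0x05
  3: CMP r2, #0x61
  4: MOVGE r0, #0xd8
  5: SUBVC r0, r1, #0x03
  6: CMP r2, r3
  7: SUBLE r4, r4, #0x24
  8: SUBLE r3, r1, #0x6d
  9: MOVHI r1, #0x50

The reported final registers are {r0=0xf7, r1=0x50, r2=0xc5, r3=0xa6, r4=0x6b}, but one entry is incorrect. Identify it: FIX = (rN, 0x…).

[0] flags=0000 → (cmp)
[1] flags=0000 LE?F → skip
[2] flags=0000 PL?T → r3=0x18
[3] flags=0011 → (cmp)
[4] flags=0011 GE?F → skip
[5] flags=0011 VC?F → skip
[6] flags=1010 → (cmp)
[7] flags=1010 LE?T → r4=0x6b
[8] flags=1010 LE?T → r3=0xa6
[9] flags=1010 HI?T → r1=0x50

FIX = (r0, 0x26)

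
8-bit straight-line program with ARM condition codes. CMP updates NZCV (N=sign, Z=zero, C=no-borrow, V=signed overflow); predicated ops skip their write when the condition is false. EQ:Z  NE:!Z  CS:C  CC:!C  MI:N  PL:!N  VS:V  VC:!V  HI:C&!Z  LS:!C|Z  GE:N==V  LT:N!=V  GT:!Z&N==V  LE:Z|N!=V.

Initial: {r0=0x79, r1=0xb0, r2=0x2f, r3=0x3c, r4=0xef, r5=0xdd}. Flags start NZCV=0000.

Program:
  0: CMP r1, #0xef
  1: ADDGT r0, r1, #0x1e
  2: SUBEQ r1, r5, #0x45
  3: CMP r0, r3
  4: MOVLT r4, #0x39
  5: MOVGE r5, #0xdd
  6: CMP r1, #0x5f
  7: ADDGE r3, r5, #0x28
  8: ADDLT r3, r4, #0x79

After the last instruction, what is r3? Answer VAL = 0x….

0: ✓ CMP  NZCV=1000
1: · ADDGT
2: · SUBEQ
3: ✓ CMP  NZCV=0010
4: · MOVLT
5: ✓ MOVGE  r5←0xdd
6: ✓ CMP  NZCV=0011
7: · ADDGE
8: ✓ ADDLT  r3←0x68

VAL = 0x68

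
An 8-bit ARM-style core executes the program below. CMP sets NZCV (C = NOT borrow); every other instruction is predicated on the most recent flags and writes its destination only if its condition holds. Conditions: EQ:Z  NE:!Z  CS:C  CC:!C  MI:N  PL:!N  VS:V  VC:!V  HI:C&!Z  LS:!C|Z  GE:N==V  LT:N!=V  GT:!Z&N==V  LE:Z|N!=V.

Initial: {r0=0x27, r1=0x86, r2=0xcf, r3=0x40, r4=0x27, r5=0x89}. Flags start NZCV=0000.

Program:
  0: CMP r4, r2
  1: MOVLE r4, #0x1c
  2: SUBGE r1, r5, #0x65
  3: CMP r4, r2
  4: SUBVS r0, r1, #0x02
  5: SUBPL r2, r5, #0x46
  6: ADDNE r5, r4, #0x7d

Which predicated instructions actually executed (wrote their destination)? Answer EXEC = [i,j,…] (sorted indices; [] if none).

EXEC = [2,5,6]

[0] flags=0000 → (cmp)
[1] flags=0000 LE?F → skip
[2] flags=0000 GE?T → r1=0x24
[3] flags=0000 → (cmp)
[4] flags=0000 VS?F → skip
[5] flags=0000 PL?T → r2=0x43
[6] flags=0000 NE?T → r5=0xa4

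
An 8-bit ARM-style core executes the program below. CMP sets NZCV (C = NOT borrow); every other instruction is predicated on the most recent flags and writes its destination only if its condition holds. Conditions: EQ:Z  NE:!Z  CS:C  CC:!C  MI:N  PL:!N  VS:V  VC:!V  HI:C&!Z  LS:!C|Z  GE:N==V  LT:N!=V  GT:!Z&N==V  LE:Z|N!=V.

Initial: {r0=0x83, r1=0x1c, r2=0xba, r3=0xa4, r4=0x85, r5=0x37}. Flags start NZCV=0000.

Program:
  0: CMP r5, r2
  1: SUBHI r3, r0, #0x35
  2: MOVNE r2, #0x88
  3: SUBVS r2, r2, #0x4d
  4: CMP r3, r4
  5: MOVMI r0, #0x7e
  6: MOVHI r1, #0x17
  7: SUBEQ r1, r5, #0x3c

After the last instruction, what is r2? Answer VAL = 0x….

0: ✓ CMP  NZCV=0000
1: · SUBHI
2: ✓ MOVNE  r2←0x88
3: · SUBVS
4: ✓ CMP  NZCV=0010
5: · MOVMI
6: ✓ MOVHI  r1←0x17
7: · SUBEQ

VAL = 0x88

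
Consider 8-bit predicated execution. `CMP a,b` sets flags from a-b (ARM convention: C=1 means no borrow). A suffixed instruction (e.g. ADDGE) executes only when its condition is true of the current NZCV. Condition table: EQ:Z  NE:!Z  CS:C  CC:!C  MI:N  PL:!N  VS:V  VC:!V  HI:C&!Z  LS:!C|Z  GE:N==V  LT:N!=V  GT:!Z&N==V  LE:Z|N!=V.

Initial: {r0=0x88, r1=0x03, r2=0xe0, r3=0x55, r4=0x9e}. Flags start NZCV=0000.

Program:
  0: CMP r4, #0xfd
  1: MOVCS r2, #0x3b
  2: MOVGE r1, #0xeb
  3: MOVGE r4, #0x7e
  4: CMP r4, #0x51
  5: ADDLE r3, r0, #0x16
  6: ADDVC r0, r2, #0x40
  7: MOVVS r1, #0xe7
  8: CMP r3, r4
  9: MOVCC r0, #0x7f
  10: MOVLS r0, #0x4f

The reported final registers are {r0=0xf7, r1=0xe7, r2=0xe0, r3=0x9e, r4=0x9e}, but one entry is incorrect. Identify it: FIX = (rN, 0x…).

0: ✓ CMP  NZCV=1000
1: · MOVCS
2: · MOVGE
3: · MOVGE
4: ✓ CMP  NZCV=0011
5: ✓ ADDLE  r3←0x9e
6: · ADDVC
7: ✓ MOVVS  r1←0xe7
8: ✓ CMP  NZCV=0110
9: · MOVCC
10: ✓ MOVLS  r0←0x4f

FIX = (r0, 0x4f)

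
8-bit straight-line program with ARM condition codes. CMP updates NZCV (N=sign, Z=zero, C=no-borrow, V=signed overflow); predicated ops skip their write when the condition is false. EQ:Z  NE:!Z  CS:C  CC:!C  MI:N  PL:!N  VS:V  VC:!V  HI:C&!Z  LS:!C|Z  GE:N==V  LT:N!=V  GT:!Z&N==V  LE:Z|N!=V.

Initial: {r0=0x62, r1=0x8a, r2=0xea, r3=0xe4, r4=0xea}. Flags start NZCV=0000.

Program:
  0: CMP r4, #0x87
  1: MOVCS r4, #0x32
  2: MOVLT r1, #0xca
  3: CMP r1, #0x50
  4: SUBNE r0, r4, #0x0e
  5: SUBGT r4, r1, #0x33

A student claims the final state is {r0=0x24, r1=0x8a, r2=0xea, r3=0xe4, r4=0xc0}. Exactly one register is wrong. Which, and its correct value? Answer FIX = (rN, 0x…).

FIX = (r4, 0x32)

0: ✓ CMP  NZCV=0010
1: ✓ MOVCS  r4←0x32
2: · MOVLT
3: ✓ CMP  NZCV=0011
4: ✓ SUBNE  r0←0x24
5: · SUBGT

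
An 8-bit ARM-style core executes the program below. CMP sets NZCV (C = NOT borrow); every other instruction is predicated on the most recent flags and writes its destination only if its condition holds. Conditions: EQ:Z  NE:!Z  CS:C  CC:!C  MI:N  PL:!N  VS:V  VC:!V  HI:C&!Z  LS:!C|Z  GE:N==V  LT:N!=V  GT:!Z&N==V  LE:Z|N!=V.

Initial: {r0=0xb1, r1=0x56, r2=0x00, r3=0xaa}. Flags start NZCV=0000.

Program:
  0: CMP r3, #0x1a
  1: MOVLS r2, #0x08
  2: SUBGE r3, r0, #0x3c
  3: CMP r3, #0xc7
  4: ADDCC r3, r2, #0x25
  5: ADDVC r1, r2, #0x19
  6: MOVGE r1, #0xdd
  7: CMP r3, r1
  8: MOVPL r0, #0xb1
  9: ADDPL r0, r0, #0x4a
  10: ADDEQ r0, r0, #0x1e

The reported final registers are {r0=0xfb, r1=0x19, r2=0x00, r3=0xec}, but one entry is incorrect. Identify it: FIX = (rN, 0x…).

FIX = (r3, 0x25)

[0] flags=1010 → (cmp)
[1] flags=1010 LS?F → skip
[2] flags=1010 GE?F → skip
[3] flags=1000 → (cmp)
[4] flags=1000 CC?T → r3=0x25
[5] flags=1000 VC?T → r1=0x19
[6] flags=1000 GE?F → skip
[7] flags=0010 → (cmp)
[8] flags=0010 PL?T → r0=0xb1
[9] flags=0010 PL?T → r0=0xfb
[10] flags=0010 EQ?F → skip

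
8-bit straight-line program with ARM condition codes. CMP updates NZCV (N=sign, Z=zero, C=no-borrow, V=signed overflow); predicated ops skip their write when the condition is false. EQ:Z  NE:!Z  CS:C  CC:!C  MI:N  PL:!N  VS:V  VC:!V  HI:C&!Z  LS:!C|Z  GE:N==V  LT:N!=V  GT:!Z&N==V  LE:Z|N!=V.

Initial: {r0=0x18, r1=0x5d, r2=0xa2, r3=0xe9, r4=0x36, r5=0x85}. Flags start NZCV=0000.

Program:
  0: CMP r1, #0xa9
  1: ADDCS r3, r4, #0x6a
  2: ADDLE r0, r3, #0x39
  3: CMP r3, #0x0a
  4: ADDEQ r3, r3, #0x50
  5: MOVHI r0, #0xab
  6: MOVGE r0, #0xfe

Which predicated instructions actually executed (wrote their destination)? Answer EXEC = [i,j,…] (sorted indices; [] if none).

EXEC = [5]

[0] flags=1001 → (cmp)
[1] flags=1001 CS?F → skip
[2] flags=1001 LE?F → skip
[3] flags=1010 → (cmp)
[4] flags=1010 EQ?F → skip
[5] flags=1010 HI?T → r0=0xab
[6] flags=1010 GE?F → skip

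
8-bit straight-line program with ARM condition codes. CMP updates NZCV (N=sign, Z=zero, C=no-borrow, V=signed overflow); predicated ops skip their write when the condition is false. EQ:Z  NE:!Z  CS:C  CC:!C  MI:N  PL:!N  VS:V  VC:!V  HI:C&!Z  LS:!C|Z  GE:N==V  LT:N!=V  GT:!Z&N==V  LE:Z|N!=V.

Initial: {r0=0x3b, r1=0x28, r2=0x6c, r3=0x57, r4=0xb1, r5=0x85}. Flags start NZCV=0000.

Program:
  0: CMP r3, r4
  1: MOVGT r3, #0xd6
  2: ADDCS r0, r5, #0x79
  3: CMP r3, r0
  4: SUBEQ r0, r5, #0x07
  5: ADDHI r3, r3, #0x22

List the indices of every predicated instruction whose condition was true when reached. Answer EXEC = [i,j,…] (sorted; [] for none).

0: ✓ CMP  NZCV=1001
1: ✓ MOVGT  r3←0xd6
2: · ADDCS
3: ✓ CMP  NZCV=1010
4: · SUBEQ
5: ✓ ADDHI  r3←0xf8

EXEC = [1,5]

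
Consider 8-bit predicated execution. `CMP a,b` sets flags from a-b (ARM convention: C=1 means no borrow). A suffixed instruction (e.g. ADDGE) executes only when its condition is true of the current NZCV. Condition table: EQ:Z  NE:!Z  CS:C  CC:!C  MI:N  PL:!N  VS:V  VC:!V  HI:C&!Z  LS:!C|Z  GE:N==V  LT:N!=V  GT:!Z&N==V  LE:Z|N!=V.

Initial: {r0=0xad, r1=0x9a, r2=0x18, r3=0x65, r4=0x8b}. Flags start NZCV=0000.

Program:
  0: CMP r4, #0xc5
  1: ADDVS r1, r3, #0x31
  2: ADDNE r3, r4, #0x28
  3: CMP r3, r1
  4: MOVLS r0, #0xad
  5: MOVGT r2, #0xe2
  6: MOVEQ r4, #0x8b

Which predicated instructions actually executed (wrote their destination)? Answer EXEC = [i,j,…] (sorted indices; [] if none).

[0] flags=1000 → (cmp)
[1] flags=1000 VS?F → skip
[2] flags=1000 NE?T → r3=0xb3
[3] flags=0010 → (cmp)
[4] flags=0010 LS?F → skip
[5] flags=0010 GT?T → r2=0xe2
[6] flags=0010 EQ?F → skip

EXEC = [2,5]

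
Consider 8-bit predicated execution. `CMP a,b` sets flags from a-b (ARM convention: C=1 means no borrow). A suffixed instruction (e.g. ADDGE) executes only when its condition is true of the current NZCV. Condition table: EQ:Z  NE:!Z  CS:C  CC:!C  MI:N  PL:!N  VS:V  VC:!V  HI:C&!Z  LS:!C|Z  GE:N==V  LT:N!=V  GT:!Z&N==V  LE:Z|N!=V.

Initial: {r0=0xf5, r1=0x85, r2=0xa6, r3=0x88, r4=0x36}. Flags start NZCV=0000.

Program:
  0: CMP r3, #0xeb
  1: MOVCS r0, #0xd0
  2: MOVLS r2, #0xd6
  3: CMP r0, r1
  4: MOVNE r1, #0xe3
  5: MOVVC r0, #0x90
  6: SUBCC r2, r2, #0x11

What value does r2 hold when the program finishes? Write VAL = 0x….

[0] flags=1000 → (cmp)
[1] flags=1000 CS?F → skip
[2] flags=1000 LS?T → r2=0xd6
[3] flags=0010 → (cmp)
[4] flags=0010 NE?T → r1=0xe3
[5] flags=0010 VC?T → r0=0x90
[6] flags=0010 CC?F → skip

VAL = 0xd6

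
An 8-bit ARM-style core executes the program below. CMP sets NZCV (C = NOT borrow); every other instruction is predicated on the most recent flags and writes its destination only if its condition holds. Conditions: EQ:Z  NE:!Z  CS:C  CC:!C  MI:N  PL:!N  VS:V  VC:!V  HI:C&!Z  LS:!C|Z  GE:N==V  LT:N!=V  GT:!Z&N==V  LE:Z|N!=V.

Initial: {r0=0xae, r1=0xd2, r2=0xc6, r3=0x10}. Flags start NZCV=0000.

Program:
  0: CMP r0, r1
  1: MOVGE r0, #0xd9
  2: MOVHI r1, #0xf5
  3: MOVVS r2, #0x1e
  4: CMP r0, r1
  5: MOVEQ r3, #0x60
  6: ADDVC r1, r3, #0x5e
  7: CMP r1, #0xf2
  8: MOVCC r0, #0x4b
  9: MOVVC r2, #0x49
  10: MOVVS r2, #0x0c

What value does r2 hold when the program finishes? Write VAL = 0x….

[0] flags=1000 → (cmp)
[1] flags=1000 GE?F → skip
[2] flags=1000 HI?F → skip
[3] flags=1000 VS?F → skip
[4] flags=1000 → (cmp)
[5] flags=1000 EQ?F → skip
[6] flags=1000 VC?T → r1=0x6e
[7] flags=0000 → (cmp)
[8] flags=0000 CC?T → r0=0x4b
[9] flags=0000 VC?T → r2=0x49
[10] flags=0000 VS?F → skip

VAL = 0x49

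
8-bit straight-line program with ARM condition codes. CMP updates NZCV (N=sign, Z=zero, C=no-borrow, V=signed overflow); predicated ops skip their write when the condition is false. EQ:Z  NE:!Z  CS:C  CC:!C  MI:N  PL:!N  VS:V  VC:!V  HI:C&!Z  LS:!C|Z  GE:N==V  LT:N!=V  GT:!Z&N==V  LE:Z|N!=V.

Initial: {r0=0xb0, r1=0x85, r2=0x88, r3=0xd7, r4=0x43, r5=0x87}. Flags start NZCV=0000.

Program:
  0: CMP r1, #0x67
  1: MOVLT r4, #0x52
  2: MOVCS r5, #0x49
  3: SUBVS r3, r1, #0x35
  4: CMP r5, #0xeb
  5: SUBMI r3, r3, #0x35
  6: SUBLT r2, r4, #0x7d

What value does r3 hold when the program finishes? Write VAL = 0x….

VAL = 0x50

[0] flags=0011 → (cmp)
[1] flags=0011 LT?T → r4=0x52
[2] flags=0011 CS?T → r5=0x49
[3] flags=0011 VS?T → r3=0x50
[4] flags=0000 → (cmp)
[5] flags=0000 MI?F → skip
[6] flags=0000 LT?F → skip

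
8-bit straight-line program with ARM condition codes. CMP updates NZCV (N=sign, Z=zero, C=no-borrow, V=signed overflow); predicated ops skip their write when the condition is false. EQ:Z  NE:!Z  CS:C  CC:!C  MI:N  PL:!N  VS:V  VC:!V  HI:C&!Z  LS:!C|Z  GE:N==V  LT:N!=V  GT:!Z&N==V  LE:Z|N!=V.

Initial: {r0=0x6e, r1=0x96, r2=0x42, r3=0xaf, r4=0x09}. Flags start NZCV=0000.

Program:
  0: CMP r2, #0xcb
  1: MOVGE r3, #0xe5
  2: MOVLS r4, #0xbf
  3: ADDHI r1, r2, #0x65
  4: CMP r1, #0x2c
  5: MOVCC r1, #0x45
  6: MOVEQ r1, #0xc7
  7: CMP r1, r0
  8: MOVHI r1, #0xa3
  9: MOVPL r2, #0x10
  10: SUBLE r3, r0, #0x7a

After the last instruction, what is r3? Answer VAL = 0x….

0: ✓ CMP  NZCV=0000
1: ✓ MOVGE  r3←0xe5
2: ✓ MOVLS  r4←0xbf
3: · ADDHI
4: ✓ CMP  NZCV=0011
5: · MOVCC
6: · MOVEQ
7: ✓ CMP  NZCV=0011
8: ✓ MOVHI  r1←0xa3
9: ✓ MOVPL  r2←0x10
10: ✓ SUBLE  r3←0xf4

VAL = 0xf4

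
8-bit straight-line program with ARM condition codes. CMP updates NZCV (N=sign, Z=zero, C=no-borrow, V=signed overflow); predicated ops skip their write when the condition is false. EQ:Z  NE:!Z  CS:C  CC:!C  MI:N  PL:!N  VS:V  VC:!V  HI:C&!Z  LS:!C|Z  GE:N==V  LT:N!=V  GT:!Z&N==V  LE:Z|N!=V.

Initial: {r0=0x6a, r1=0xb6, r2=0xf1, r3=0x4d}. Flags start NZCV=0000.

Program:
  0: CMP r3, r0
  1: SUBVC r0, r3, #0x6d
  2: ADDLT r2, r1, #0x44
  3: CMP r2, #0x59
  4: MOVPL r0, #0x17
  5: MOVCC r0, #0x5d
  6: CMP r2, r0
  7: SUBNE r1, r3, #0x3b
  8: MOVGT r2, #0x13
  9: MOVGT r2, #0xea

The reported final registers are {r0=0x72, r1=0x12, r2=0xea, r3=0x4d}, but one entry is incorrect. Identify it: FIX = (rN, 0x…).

0: ✓ CMP  NZCV=1000
1: ✓ SUBVC  r0←0xe0
2: ✓ ADDLT  r2←0xfa
3: ✓ CMP  NZCV=1010
4: · MOVPL
5: · MOVCC
6: ✓ CMP  NZCV=0010
7: ✓ SUBNE  r1←0x12
8: ✓ MOVGT  r2←0x13
9: ✓ MOVGT  r2←0xea

FIX = (r0, 0xe0)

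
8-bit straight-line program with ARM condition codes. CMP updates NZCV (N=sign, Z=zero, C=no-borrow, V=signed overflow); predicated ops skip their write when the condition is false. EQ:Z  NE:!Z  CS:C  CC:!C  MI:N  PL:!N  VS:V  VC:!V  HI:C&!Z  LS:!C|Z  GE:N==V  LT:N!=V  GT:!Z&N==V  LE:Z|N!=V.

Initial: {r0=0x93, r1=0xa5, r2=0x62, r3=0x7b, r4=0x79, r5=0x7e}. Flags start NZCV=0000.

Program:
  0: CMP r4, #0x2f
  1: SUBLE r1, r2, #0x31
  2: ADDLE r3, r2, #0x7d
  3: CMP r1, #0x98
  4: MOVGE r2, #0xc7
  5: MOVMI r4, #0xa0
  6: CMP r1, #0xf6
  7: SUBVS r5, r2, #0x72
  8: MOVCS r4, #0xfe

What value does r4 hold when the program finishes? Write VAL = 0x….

0: ✓ CMP  NZCV=0010
1: · SUBLE
2: · ADDLE
3: ✓ CMP  NZCV=0010
4: ✓ MOVGE  r2←0xc7
5: · MOVMI
6: ✓ CMP  NZCV=1000
7: · SUBVS
8: · MOVCS

VAL = 0x79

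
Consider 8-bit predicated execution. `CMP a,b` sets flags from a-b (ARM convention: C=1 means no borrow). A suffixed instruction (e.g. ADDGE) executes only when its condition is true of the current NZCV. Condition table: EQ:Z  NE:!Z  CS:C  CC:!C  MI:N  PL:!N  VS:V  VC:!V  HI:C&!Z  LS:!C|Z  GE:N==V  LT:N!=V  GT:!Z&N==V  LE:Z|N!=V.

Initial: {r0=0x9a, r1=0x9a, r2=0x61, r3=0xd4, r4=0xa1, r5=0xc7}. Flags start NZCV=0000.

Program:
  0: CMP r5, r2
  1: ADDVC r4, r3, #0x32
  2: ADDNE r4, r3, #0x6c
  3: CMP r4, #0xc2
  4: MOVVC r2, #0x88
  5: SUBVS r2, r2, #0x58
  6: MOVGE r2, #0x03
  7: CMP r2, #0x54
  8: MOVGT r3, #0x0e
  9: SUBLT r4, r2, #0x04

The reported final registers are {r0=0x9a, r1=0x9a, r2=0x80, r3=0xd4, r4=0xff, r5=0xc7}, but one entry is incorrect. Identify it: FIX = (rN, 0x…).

[0] flags=0011 → (cmp)
[1] flags=0011 VC?F → skip
[2] flags=0011 NE?T → r4=0x40
[3] flags=0000 → (cmp)
[4] flags=0000 VC?T → r2=0x88
[5] flags=0000 VS?F → skip
[6] flags=0000 GE?T → r2=0x03
[7] flags=1000 → (cmp)
[8] flags=1000 GT?F → skip
[9] flags=1000 LT?T → r4=0xff

FIX = (r2, 0x03)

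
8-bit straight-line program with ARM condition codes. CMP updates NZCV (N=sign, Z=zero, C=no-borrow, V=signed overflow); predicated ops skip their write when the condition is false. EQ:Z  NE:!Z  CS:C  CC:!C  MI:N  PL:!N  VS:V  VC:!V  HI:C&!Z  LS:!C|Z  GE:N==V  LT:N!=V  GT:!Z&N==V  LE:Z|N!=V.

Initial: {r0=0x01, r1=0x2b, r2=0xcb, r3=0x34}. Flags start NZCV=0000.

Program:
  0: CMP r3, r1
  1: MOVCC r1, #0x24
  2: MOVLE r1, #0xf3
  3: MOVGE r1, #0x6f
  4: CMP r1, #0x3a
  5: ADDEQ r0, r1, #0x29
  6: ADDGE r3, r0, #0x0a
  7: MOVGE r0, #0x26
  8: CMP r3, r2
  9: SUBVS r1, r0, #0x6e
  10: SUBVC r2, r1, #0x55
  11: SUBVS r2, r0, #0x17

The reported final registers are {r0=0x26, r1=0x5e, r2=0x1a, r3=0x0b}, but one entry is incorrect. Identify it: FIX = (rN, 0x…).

FIX = (r1, 0x6f)

[0] flags=0010 → (cmp)
[1] flags=0010 CC?F → skip
[2] flags=0010 LE?F → skip
[3] flags=0010 GE?T → r1=0x6f
[4] flags=0010 → (cmp)
[5] flags=0010 EQ?F → skip
[6] flags=0010 GE?T → r3=0x0b
[7] flags=0010 GE?T → r0=0x26
[8] flags=0000 → (cmp)
[9] flags=0000 VS?F → skip
[10] flags=0000 VC?T → r2=0x1a
[11] flags=0000 VS?F → skip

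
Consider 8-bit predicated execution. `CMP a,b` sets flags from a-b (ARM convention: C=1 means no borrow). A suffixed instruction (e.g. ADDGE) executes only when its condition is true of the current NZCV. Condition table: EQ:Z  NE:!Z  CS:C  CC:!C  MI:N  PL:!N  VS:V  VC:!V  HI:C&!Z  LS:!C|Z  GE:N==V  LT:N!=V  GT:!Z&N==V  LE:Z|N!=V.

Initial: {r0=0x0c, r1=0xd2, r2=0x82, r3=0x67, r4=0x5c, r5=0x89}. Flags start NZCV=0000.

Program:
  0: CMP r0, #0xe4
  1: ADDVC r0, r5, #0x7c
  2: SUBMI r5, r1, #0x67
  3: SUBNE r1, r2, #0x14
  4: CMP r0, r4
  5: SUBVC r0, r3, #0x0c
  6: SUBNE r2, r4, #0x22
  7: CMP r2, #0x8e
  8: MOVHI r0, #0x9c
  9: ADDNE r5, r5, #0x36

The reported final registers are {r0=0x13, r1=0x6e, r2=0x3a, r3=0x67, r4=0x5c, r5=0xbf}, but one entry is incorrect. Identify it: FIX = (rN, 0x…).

0: ✓ CMP  NZCV=0000
1: ✓ ADDVC  r0←0x05
2: · SUBMI
3: ✓ SUBNE  r1←0x6e
4: ✓ CMP  NZCV=1000
5: ✓ SUBVC  r0←0x5b
6: ✓ SUBNE  r2←0x3a
7: ✓ CMP  NZCV=1001
8: · MOVHI
9: ✓ ADDNE  r5←0xbf

FIX = (r0, 0x5b)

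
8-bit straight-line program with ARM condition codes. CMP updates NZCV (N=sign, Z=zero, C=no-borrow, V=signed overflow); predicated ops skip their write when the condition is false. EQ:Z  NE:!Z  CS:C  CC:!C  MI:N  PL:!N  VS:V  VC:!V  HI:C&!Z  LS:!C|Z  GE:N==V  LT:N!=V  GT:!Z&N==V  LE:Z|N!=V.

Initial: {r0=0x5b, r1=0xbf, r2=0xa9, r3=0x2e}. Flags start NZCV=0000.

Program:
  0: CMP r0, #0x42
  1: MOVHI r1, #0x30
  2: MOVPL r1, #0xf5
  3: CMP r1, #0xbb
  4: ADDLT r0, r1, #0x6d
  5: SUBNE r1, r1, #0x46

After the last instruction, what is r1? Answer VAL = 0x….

[0] flags=0010 → (cmp)
[1] flags=0010 HI?T → r1=0x30
[2] flags=0010 PL?T → r1=0xf5
[3] flags=0010 → (cmp)
[4] flags=0010 LT?F → skip
[5] flags=0010 NE?T → r1=0xaf

VAL = 0xaf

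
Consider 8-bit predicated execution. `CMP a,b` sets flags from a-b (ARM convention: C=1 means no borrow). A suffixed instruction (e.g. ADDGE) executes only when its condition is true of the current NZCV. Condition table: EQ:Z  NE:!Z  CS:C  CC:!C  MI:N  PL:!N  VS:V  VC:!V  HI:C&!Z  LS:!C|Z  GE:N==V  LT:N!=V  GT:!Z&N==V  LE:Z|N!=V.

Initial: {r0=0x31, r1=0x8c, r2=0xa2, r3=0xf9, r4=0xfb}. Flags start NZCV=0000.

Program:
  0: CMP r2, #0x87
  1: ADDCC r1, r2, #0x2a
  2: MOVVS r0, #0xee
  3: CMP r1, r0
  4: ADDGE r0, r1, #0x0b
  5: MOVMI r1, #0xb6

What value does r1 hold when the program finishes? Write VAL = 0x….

VAL = 0x8c

[0] flags=0010 → (cmp)
[1] flags=0010 CC?F → skip
[2] flags=0010 VS?F → skip
[3] flags=0011 → (cmp)
[4] flags=0011 GE?F → skip
[5] flags=0011 MI?F → skip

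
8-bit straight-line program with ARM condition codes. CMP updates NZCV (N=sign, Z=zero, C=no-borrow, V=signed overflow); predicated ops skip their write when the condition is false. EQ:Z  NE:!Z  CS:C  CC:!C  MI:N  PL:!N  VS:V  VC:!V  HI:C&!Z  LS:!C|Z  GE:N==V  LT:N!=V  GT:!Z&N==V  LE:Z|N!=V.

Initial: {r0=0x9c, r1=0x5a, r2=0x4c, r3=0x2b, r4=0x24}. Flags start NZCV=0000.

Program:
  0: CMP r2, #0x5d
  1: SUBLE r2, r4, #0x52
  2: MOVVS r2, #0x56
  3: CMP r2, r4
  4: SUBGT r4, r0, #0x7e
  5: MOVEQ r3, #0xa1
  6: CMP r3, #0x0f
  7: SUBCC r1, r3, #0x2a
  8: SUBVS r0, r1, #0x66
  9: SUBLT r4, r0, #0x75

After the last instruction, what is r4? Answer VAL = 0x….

[0] flags=1000 → (cmp)
[1] flags=1000 LE?T → r2=0xd2
[2] flags=1000 VS?F → skip
[3] flags=1010 → (cmp)
[4] flags=1010 GT?F → skip
[5] flags=1010 EQ?F → skip
[6] flags=0010 → (cmp)
[7] flags=0010 CC?F → skip
[8] flags=0010 VS?F → skip
[9] flags=0010 LT?F → skip

VAL = 0x24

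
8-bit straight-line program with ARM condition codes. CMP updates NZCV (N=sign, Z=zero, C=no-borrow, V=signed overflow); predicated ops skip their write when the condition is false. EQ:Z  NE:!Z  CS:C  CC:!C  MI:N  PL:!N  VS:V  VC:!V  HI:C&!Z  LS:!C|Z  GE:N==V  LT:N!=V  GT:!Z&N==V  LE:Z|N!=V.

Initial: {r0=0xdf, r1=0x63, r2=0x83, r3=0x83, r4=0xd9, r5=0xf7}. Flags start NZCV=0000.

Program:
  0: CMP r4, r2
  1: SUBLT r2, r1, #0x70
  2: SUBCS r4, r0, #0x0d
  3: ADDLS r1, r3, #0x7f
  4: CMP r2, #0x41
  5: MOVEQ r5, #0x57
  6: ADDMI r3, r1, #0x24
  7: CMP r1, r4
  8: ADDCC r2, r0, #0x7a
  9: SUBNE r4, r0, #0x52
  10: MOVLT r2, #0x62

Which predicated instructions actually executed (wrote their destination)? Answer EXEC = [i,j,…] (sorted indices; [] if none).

[0] flags=0010 → (cmp)
[1] flags=0010 LT?F → skip
[2] flags=0010 CS?T → r4=0xd2
[3] flags=0010 LS?F → skip
[4] flags=0011 → (cmp)
[5] flags=0011 EQ?F → skip
[6] flags=0011 MI?F → skip
[7] flags=1001 → (cmp)
[8] flags=1001 CC?T → r2=0x59
[9] flags=1001 NE?T → r4=0x8d
[10] flags=1001 LT?F → skip

EXEC = [2,8,9]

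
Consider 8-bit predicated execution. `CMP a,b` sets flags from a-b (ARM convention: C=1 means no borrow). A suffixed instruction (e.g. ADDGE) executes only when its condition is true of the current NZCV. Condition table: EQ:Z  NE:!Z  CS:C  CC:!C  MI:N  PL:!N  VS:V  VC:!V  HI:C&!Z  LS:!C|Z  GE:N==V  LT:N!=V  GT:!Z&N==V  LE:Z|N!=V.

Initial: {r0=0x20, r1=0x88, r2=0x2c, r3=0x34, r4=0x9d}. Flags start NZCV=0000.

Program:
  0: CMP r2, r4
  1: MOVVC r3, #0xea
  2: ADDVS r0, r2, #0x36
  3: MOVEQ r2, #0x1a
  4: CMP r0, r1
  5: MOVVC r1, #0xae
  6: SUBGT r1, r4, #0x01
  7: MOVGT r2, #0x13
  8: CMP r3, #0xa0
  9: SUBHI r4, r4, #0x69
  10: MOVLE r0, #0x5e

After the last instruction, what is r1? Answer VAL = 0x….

VAL = 0x9c

[0] flags=1001 → (cmp)
[1] flags=1001 VC?F → skip
[2] flags=1001 VS?T → r0=0x62
[3] flags=1001 EQ?F → skip
[4] flags=1001 → (cmp)
[5] flags=1001 VC?F → skip
[6] flags=1001 GT?T → r1=0x9c
[7] flags=1001 GT?T → r2=0x13
[8] flags=1001 → (cmp)
[9] flags=1001 HI?F → skip
[10] flags=1001 LE?F → skip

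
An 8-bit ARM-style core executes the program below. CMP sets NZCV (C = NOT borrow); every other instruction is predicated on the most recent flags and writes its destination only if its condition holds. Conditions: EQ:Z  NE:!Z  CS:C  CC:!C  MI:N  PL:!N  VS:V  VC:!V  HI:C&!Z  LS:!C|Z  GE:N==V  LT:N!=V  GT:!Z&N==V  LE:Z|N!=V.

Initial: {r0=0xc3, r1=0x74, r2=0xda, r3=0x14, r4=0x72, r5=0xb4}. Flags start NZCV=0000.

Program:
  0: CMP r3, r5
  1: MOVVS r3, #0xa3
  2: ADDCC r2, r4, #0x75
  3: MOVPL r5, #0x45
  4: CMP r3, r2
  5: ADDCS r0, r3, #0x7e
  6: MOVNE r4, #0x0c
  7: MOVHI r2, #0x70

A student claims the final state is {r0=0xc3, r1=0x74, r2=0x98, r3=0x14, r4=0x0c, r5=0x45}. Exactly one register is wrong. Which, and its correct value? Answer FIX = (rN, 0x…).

FIX = (r2, 0xe7)

0: ✓ CMP  NZCV=0000
1: · MOVVS
2: ✓ ADDCC  r2←0xe7
3: ✓ MOVPL  r5←0x45
4: ✓ CMP  NZCV=0000
5: · ADDCS
6: ✓ MOVNE  r4←0x0c
7: · MOVHI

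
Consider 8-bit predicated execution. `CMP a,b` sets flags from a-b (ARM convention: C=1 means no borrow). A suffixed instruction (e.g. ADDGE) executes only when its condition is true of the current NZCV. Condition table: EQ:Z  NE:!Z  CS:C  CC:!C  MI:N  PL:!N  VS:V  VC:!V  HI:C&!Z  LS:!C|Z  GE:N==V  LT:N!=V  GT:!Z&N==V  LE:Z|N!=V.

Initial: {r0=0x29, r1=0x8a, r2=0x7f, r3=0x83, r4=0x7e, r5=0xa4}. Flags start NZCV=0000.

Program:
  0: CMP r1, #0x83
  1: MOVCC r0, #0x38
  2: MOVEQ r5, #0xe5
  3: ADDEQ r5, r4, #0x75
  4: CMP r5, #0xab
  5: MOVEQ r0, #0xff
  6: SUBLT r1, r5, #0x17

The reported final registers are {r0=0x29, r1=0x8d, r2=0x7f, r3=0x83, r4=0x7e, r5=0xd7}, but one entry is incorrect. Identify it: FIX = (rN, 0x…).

[0] flags=0010 → (cmp)
[1] flags=0010 CC?F → skip
[2] flags=0010 EQ?F → skip
[3] flags=0010 EQ?F → skip
[4] flags=1000 → (cmp)
[5] flags=1000 EQ?F → skip
[6] flags=1000 LT?T → r1=0x8d

FIX = (r5, 0xa4)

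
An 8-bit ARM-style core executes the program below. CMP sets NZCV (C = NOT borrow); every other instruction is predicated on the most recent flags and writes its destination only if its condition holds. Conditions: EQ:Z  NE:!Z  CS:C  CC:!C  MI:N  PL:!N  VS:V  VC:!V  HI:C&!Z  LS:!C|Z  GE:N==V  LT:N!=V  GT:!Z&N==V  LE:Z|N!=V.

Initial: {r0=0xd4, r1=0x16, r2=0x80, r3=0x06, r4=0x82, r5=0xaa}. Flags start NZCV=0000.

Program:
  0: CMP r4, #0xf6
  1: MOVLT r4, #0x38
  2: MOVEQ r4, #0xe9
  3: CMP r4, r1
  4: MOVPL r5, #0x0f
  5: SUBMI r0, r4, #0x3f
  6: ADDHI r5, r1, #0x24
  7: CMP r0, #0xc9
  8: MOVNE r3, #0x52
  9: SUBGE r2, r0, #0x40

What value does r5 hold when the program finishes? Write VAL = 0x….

VAL = 0x3a

[0] flags=1000 → (cmp)
[1] flags=1000 LT?T → r4=0x38
[2] flags=1000 EQ?F → skip
[3] flags=0010 → (cmp)
[4] flags=0010 PL?T → r5=0x0f
[5] flags=0010 MI?F → skip
[6] flags=0010 HI?T → r5=0x3a
[7] flags=0010 → (cmp)
[8] flags=0010 NE?T → r3=0x52
[9] flags=0010 GE?T → r2=0x94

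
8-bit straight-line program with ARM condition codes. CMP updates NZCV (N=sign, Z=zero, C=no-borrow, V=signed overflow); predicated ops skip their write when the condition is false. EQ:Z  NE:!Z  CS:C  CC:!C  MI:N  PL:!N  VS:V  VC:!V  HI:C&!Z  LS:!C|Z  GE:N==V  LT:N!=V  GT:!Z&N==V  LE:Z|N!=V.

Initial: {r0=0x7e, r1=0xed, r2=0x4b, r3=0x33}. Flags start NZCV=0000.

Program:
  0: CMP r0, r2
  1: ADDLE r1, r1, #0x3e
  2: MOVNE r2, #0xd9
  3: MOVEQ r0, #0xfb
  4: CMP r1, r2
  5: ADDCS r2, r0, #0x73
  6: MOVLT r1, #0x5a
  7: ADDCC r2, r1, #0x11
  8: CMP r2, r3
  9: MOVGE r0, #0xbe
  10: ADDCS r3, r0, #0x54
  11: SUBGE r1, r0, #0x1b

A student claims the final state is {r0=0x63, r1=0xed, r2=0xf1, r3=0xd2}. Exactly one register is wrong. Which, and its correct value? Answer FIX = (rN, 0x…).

FIX = (r0, 0x7e)

0: ✓ CMP  NZCV=0010
1: · ADDLE
2: ✓ MOVNE  r2←0xd9
3: · MOVEQ
4: ✓ CMP  NZCV=0010
5: ✓ ADDCS  r2←0xf1
6: · MOVLT
7: · ADDCC
8: ✓ CMP  NZCV=1010
9: · MOVGE
10: ✓ ADDCS  r3←0xd2
11: · SUBGE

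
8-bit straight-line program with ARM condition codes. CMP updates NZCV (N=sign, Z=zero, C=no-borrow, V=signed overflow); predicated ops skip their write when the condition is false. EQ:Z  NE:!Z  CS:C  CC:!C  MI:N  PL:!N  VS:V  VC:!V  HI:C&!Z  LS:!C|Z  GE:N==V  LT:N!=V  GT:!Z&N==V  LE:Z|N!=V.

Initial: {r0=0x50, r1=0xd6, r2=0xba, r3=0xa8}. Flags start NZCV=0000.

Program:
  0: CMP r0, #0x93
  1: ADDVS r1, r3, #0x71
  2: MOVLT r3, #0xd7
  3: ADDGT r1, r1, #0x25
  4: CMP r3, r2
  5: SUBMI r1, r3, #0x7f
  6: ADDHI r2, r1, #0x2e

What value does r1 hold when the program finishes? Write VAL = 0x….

[0] flags=1001 → (cmp)
[1] flags=1001 VS?T → r1=0x19
[2] flags=1001 LT?F → skip
[3] flags=1001 GT?T → r1=0x3e
[4] flags=1000 → (cmp)
[5] flags=1000 MI?T → r1=0x29
[6] flags=1000 HI?F → skip

VAL = 0x29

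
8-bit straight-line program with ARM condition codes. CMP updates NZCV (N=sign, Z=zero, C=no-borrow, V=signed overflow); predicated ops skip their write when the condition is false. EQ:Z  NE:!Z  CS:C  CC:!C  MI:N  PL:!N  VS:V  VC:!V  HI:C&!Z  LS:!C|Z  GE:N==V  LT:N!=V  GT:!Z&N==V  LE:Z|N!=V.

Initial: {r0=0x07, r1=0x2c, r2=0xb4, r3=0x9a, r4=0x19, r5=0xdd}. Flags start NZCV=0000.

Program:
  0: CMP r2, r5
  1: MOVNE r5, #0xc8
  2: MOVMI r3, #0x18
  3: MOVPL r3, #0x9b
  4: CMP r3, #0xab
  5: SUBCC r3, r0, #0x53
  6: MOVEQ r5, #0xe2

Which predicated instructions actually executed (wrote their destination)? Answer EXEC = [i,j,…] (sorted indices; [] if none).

0: ✓ CMP  NZCV=1000
1: ✓ MOVNE  r5←0xc8
2: ✓ MOVMI  r3←0x18
3: · MOVPL
4: ✓ CMP  NZCV=0000
5: ✓ SUBCC  r3←0xb4
6: · MOVEQ

EXEC = [1,2,5]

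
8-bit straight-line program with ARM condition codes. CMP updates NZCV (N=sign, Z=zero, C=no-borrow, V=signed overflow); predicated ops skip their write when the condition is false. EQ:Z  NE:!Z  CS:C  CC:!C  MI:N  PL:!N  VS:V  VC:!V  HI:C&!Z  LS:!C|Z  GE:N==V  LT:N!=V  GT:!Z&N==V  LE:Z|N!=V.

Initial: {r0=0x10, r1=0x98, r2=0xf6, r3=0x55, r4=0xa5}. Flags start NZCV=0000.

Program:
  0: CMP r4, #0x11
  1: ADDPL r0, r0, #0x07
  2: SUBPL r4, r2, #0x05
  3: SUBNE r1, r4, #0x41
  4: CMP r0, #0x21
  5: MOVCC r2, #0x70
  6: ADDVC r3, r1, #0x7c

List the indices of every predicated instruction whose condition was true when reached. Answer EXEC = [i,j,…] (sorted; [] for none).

EXEC = [3,5,6]

0: ✓ CMP  NZCV=1010
1: · ADDPL
2: · SUBPL
3: ✓ SUBNE  r1←0x64
4: ✓ CMP  NZCV=1000
5: ✓ MOVCC  r2←0x70
6: ✓ ADDVC  r3←0xe0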